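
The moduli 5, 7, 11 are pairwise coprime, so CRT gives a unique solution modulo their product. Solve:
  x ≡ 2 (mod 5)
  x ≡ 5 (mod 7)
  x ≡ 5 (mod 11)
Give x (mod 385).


Moduli 5, 7, 11 are pairwise coprime; by CRT there is a unique solution modulo M = 5 · 7 · 11 = 385.
Solve pairwise, accumulating the modulus:
  Start with x ≡ 2 (mod 5).
  Combine with x ≡ 5 (mod 7): since gcd(5, 7) = 1, we get a unique residue mod 35.
    Write x = 2 + 5·t and substitute into x ≡ 5 (mod 7): 5·t ≡ 5 − 2 = 3 (mod 7).
    The inverse of 5 mod 7 is 3 (since 5·3 = 15 = 2·7 + 1), so t ≡ 3·3 = 9 ≡ 2 (mod 7).
    Then x = 2 + 5·2 = 12, valid modulo lcm(5, 7) = 35: x ≡ 12 (mod 35).
  Combine with x ≡ 5 (mod 11): since gcd(35, 11) = 1, we get a unique residue mod 385.
    Write x = 12 + 35·t and substitute into x ≡ 5 (mod 11): 35·t ≡ 5 − 12 = -7 (mod 11).
    Reduce coefficients mod 11: 2·t ≡ 4 (mod 11).
    The inverse of 2 mod 11 is 6 (since 2·6 = 12 = 1·11 + 1), so t ≡ 6·4 = 24 ≡ 2 (mod 11).
    Then x = 12 + 35·2 = 82, valid modulo lcm(35, 11) = 385: x ≡ 82 (mod 385).
Verify: 82 mod 5 = 2 ✓, 82 mod 7 = 5 ✓, 82 mod 11 = 5 ✓.

x ≡ 82 (mod 385).


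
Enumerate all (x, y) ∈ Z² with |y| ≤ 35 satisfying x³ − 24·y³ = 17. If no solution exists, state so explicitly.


The equation is x³ - 24y³ = 17. For fixed y, x³ = 24·y³ + 17, so a solution requires the RHS to be a perfect cube.
Strategy: iterate y from -35 to 35, compute RHS = 24·y³ + 17, and check whether it is a (positive or negative) perfect cube.
Check small values of y:
  y = 0: RHS = 17 is not a perfect cube.
  y = 1: RHS = 41 is not a perfect cube.
  y = -1: RHS = -7 is not a perfect cube.
  y = 2: RHS = 209 is not a perfect cube.
  y = -2: RHS = -175 is not a perfect cube.
  y = 3: RHS = 665 is not a perfect cube.
  y = -3: RHS = -631 is not a perfect cube.
Continuing the search up to |y| = 35 finds no solutions either.
No (x, y) in the scanned range satisfies the equation.

No integer solutions with |y| ≤ 35.


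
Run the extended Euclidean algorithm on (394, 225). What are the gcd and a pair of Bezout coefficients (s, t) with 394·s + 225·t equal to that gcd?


Euclidean algorithm on (394, 225) — divide until remainder is 0:
  394 = 1 · 225 + 169
  225 = 1 · 169 + 56
  169 = 3 · 56 + 1
  56 = 56 · 1 + 0
gcd(394, 225) = 1.
Track Bezout coefficients alongside the remainders: start with r₀ = 394 = a·1 + b·0 (s = 1, t = 0) and r₁ = 225 = a·0 + b·1 (s = 0, t = 1); each new remainder r_{k+1} = r_{k-1} − q_k·r_k inherits s_{k+1} = s_{k-1} − q_k·s_k, t_{k+1} = t_{k-1} − q_k·t_k, so r_k = a·s_k + b·t_k at every step:
  q = 1: r = 169, s = 1 − 1·0 = 1, t = 0 − 1·1 = -1  (check: 394·1 + 225·(-1) = 169)
  q = 1: r = 56, s = 0 − 1·1 = -1, t = 1 − 1·(-1) = 2  (check: 394·(-1) + 225·2 = 56)
  q = 3: r = 1, s = 1 − 3·(-1) = 4, t = -1 − 3·2 = -7  (check: 394·4 + 225·(-7) = 1)
The row with r = 1 (the gcd) gives the Bezout coefficients s = 4, t = -7.
Result: 394 · (4) + 225 · (-7) = 1.

gcd(394, 225) = 1; s = 4, t = -7 (check: 394·4 + 225·(-7) = 1).


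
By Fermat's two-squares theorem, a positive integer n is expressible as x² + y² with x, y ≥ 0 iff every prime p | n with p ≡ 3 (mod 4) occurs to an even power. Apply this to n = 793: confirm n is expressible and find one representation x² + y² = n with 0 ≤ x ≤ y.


Step 1: Factor n = 793 = 13 · 61.
Step 2: Check the mod-4 condition on each prime factor: 13 ≡ 1 (mod 4), exponent 1; 61 ≡ 1 (mod 4), exponent 1.
All primes ≡ 3 (mod 4) appear to even exponent (or don't appear), so by the two-squares theorem n IS expressible as a sum of two squares.
Step 3: Build a representation. Here n = 13 · 61 is a product of primes ≡ 1 (mod 4). Each prime p ≡ 1 (mod 4) is itself a sum of two squares; find a² by testing p − a² for a perfect square:
  13: 13 − 1² = 12, 13 − 2² = 9 = 3² ⇒ 13 = 2² + 3².
  61: 61 − 1² = 60, 61 − 2² = 57, 61 − 3² = 52, 61 − 4² = 45, 61 − 5² = 36 = 6² ⇒ 61 = 5² + 6².
  Combine using the Brahmagupta–Fibonacci identity (a² + b²)(c² + d²) = (ac − bd)² + (ad + bc)² = (ac + bd)² + (ad − bc)²:
  13 · 61 = 793: from (2² + 3²)(5² + 6²), take (2·5 − 3·6, 2·6 + 3·5) = (10 − 18, 12 + 15) = (-8, 27); dropping signs (only squares matter) gives (8, 27); check 8² + 27² = 64 + 729 = 793 ✓.
Step 4: Order so x ≤ y and verify: 8² + 27² = 64 + 729 = 793 = n. ✓

n = 793 = 8² + 27² (one valid representation with x ≤ y).


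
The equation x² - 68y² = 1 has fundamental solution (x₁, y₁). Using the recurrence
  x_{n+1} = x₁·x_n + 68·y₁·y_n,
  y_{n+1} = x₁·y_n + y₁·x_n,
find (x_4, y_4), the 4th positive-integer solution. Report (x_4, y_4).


Step 1: Find the fundamental solution (x₁, y₁) of x² - 68y² = 1.
  Expand √68 as a continued fraction. a₀ = ⌊√68⌋ = 8; iterate m_{k+1} = d_k·a_k − m_k, d_{k+1} = (68 − m_{k+1}²)/d_k, a_{k+1} = ⌊(a₀ + m_{k+1})/d_{k+1}⌋ (starting m₀ = 0, d₀ = 1), with convergents p_k = a_k·p_{k-1} + p_{k-2}, q_k = a_k·q_{k-1} + q_{k-2} (p₋₁ = 1, q₋₁ = 0):
  k = 0: a₀ = 8; p₀/q₀ = 8/1; p₀² − 68·q₀² = 64 − 68 = -4.
  k = 1: m = 8, d = 4, a = ⌊(8 + 8)/4⌋ = 4; p/q = (4·8 + 1)/(4·1 + 0) = 33/4; p² − 68·q² = 1089 − 1088 = 1.
  The first convergent with p² − 68·q² = 1 gives the fundamental solution (x₁, y₁) = (33, 4).
Step 2: Apply the recurrence (x_{n+1}, y_{n+1}) = (x₁x_n + 68y₁y_n, x₁y_n + y₁x_n) repeatedly.
  From (x_1, y_1) = (33, 4): x_2 = 33·33 + 68·4·4 = 2177; y_2 = 33·4 + 4·33 = 264.
  From (x_2, y_2) = (2177, 264): x_3 = 33·2177 + 68·4·264 = 143649; y_3 = 33·264 + 4·2177 = 17420.
  From (x_3, y_3) = (143649, 17420): x_4 = 33·143649 + 68·4·17420 = 9478657; y_4 = 33·17420 + 4·143649 = 1149456.
Step 3: Verify x_4² - 68·y_4² = 89844938523649 - 89844938523648 = 1 (should be 1). ✓

(x_1, y_1) = (33, 4); (x_4, y_4) = (9478657, 1149456).


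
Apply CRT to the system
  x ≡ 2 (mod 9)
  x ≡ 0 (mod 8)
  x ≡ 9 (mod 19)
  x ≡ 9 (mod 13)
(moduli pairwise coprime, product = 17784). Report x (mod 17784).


Product of moduli M = 9 · 8 · 19 · 13 = 17784.
Merge one congruence at a time:
  Start: x ≡ 2 (mod 9).
  Combine with x ≡ 0 (mod 8); new modulus lcm = 72.
    Write x = 2 + 9·t and substitute into x ≡ 0 (mod 8): 9·t ≡ 0 − 2 = -2 (mod 8).
    Reduce coefficients mod 8: 1·t ≡ 6 (mod 8).
    So t ≡ 6 (mod 8).
    Then x = 2 + 9·6 = 56, valid modulo lcm(9, 8) = 72: x ≡ 56 (mod 72).
  Combine with x ≡ 9 (mod 19); new modulus lcm = 1368.
    Write x = 56 + 72·t and substitute into x ≡ 9 (mod 19): 72·t ≡ 9 − 56 = -47 (mod 19).
    Reduce coefficients mod 19: 15·t ≡ 10 (mod 19).
    The inverse of 15 mod 19 is 14 (since 15·14 = 210 = 11·19 + 1), so t ≡ 14·10 = 140 ≡ 7 (mod 19).
    Then x = 56 + 72·7 = 560, valid modulo lcm(72, 19) = 1368: x ≡ 560 (mod 1368).
  Combine with x ≡ 9 (mod 13); new modulus lcm = 17784.
    Write x = 560 + 1368·t and substitute into x ≡ 9 (mod 13): 1368·t ≡ 9 − 560 = -551 (mod 13).
    Reduce coefficients mod 13: 3·t ≡ 8 (mod 13).
    The inverse of 3 mod 13 is 9 (since 3·9 = 27 = 2·13 + 1), so t ≡ 9·8 = 72 ≡ 7 (mod 13).
    Then x = 560 + 1368·7 = 10136, valid modulo lcm(1368, 13) = 17784: x ≡ 10136 (mod 17784).
Verify against each original: 10136 mod 9 = 2, 10136 mod 8 = 0, 10136 mod 19 = 9, 10136 mod 13 = 9.

x ≡ 10136 (mod 17784).


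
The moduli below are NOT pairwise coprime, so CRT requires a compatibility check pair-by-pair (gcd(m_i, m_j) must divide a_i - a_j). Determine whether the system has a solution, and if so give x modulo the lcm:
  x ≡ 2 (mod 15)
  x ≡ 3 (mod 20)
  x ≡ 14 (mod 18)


Moduli 15, 20, 18 are not pairwise coprime, so CRT works modulo lcm(m_i) when all pairwise compatibility conditions hold.
Pairwise compatibility: gcd(m_i, m_j) must divide a_i - a_j for every pair.
Merge one congruence at a time:
  Start: x ≡ 2 (mod 15).
  Combine with x ≡ 3 (mod 20): gcd(15, 20) = 5, and 3 - 2 = 1 is NOT divisible by 5.
    ⇒ system is inconsistent (no integer solution).

No solution (the system is inconsistent).


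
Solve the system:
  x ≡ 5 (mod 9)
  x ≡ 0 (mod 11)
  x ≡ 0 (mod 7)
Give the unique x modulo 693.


Moduli 9, 11, 7 are pairwise coprime; by CRT there is a unique solution modulo M = 9 · 11 · 7 = 693.
Solve pairwise, accumulating the modulus:
  Start with x ≡ 5 (mod 9).
  Combine with x ≡ 0 (mod 11): since gcd(9, 11) = 1, we get a unique residue mod 99.
    Write x = 5 + 9·t and substitute into x ≡ 0 (mod 11): 9·t ≡ 0 − 5 = -5 (mod 11).
    Reduce coefficients mod 11: 9·t ≡ 6 (mod 11).
    The inverse of 9 mod 11 is 5 (since 9·5 = 45 = 4·11 + 1), so t ≡ 5·6 = 30 ≡ 8 (mod 11).
    Then x = 5 + 9·8 = 77, valid modulo lcm(9, 11) = 99: x ≡ 77 (mod 99).
  Combine with x ≡ 0 (mod 7): since gcd(99, 7) = 1, we get a unique residue mod 693.
    Write x = 77 + 99·t and substitute into x ≡ 0 (mod 7): 99·t ≡ 0 − 77 = -77 (mod 7).
    Reduce coefficients mod 7: 1·t ≡ 0 (mod 7).
    So t ≡ 0 (mod 7).
    Then x = 77 + 99·0 = 77, valid modulo lcm(99, 7) = 693: x ≡ 77 (mod 693).
Verify: 77 mod 9 = 5 ✓, 77 mod 11 = 0 ✓, 77 mod 7 = 0 ✓.

x ≡ 77 (mod 693).


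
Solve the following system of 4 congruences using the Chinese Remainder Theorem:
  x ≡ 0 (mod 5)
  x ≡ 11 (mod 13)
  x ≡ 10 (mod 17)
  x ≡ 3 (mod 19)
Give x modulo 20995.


Product of moduli M = 5 · 13 · 17 · 19 = 20995.
Merge one congruence at a time:
  Start: x ≡ 0 (mod 5).
  Combine with x ≡ 11 (mod 13); new modulus lcm = 65.
    Write x = 0 + 5·t and substitute into x ≡ 11 (mod 13): 5·t ≡ 11 − 0 = 11 (mod 13).
    The inverse of 5 mod 13 is 8 (since 5·8 = 40 = 3·13 + 1), so t ≡ 8·11 = 88 ≡ 10 (mod 13).
    Then x = 0 + 5·10 = 50, valid modulo lcm(5, 13) = 65: x ≡ 50 (mod 65).
  Combine with x ≡ 10 (mod 17); new modulus lcm = 1105.
    Write x = 50 + 65·t and substitute into x ≡ 10 (mod 17): 65·t ≡ 10 − 50 = -40 (mod 17).
    Reduce coefficients mod 17: 14·t ≡ 11 (mod 17).
    The inverse of 14 mod 17 is 11 (since 14·11 = 154 = 9·17 + 1), so t ≡ 11·11 = 121 ≡ 2 (mod 17).
    Then x = 50 + 65·2 = 180, valid modulo lcm(65, 17) = 1105: x ≡ 180 (mod 1105).
  Combine with x ≡ 3 (mod 19); new modulus lcm = 20995.
    Write x = 180 + 1105·t and substitute into x ≡ 3 (mod 19): 1105·t ≡ 3 − 180 = -177 (mod 19).
    Reduce coefficients mod 19: 3·t ≡ 13 (mod 19).
    The inverse of 3 mod 19 is 13 (since 3·13 = 39 = 2·19 + 1), so t ≡ 13·13 = 169 ≡ 17 (mod 19).
    Then x = 180 + 1105·17 = 18965, valid modulo lcm(1105, 19) = 20995: x ≡ 18965 (mod 20995).
Verify against each original: 18965 mod 5 = 0, 18965 mod 13 = 11, 18965 mod 17 = 10, 18965 mod 19 = 3.

x ≡ 18965 (mod 20995).


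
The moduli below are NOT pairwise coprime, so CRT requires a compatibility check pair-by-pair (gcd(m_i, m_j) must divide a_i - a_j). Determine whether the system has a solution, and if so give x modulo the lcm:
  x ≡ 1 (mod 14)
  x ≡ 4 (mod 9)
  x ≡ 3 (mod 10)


Moduli 14, 9, 10 are not pairwise coprime, so CRT works modulo lcm(m_i) when all pairwise compatibility conditions hold.
Pairwise compatibility: gcd(m_i, m_j) must divide a_i - a_j for every pair.
Merge one congruence at a time:
  Start: x ≡ 1 (mod 14).
  Combine with x ≡ 4 (mod 9): gcd(14, 9) = 1; 4 - 1 = 3, which IS divisible by 1, so compatible.
    Write x = 1 + 14·t and substitute into x ≡ 4 (mod 9): 14·t ≡ 4 − 1 = 3 (mod 9).
    Reduce coefficients mod 9: 5·t ≡ 3 (mod 9).
    The inverse of 5 mod 9 is 2 (since 5·2 = 10 = 1·9 + 1), so t ≡ 2·3 = 6 ≡ 6 (mod 9).
    Then x = 1 + 14·6 = 85, valid modulo lcm(14, 9) = 126: x ≡ 85 (mod 126).
  Combine with x ≡ 3 (mod 10): gcd(126, 10) = 2; 3 - 85 = -82, which IS divisible by 2, so compatible.
    Write x = 85 + 126·t and substitute into x ≡ 3 (mod 10): 126·t ≡ 3 − 85 = -82 (mod 10).
    Divide the congruence (and modulus) by g = 2: 63·t ≡ -41 (mod 5).
    Reduce coefficients mod 5: 3·t ≡ 4 (mod 5).
    The inverse of 3 mod 5 is 2 (since 3·2 = 6 = 1·5 + 1), so t ≡ 2·4 = 8 ≡ 3 (mod 5).
    Then x = 85 + 126·3 = 463, valid modulo lcm(126, 10) = 630: x ≡ 463 (mod 630).
Verify: 463 mod 14 = 1, 463 mod 9 = 4, 463 mod 10 = 3.

x ≡ 463 (mod 630).


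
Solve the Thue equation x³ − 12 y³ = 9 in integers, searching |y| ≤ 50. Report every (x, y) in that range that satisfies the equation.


The equation is x³ - 12y³ = 9. For fixed y, x³ = 12·y³ + 9, so a solution requires the RHS to be a perfect cube.
Strategy: iterate y from -50 to 50, compute RHS = 12·y³ + 9, and check whether it is a (positive or negative) perfect cube.
Check small values of y:
  y = 0: RHS = 9 is not a perfect cube.
  y = 1: RHS = 21 is not a perfect cube.
  y = -1: RHS = -3 is not a perfect cube.
  y = 2: RHS = 105 is not a perfect cube.
  y = -2: RHS = -87 is not a perfect cube.
  y = 3: RHS = 333 is not a perfect cube.
  y = -3: RHS = -315 is not a perfect cube.
Continuing the search up to |y| = 50 finds no solutions either.
No (x, y) in the scanned range satisfies the equation.

No integer solutions with |y| ≤ 50.


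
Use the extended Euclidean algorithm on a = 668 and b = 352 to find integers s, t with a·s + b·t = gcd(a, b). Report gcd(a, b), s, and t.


Euclidean algorithm on (668, 352) — divide until remainder is 0:
  668 = 1 · 352 + 316
  352 = 1 · 316 + 36
  316 = 8 · 36 + 28
  36 = 1 · 28 + 8
  28 = 3 · 8 + 4
  8 = 2 · 4 + 0
gcd(668, 352) = 4.
Track Bezout coefficients alongside the remainders: start with r₀ = 668 = a·1 + b·0 (s = 1, t = 0) and r₁ = 352 = a·0 + b·1 (s = 0, t = 1); each new remainder r_{k+1} = r_{k-1} − q_k·r_k inherits s_{k+1} = s_{k-1} − q_k·s_k, t_{k+1} = t_{k-1} − q_k·t_k, so r_k = a·s_k + b·t_k at every step:
  q = 1: r = 316, s = 1 − 1·0 = 1, t = 0 − 1·1 = -1  (check: 668·1 + 352·(-1) = 316)
  q = 1: r = 36, s = 0 − 1·1 = -1, t = 1 − 1·(-1) = 2  (check: 668·(-1) + 352·2 = 36)
  q = 8: r = 28, s = 1 − 8·(-1) = 9, t = -1 − 8·2 = -17  (check: 668·9 + 352·(-17) = 28)
  q = 1: r = 8, s = -1 − 1·9 = -10, t = 2 − 1·(-17) = 19  (check: 668·(-10) + 352·19 = 8)
  q = 3: r = 4, s = 9 − 3·(-10) = 39, t = -17 − 3·19 = -74  (check: 668·39 + 352·(-74) = 4)
The row with r = 4 (the gcd) gives the Bezout coefficients s = 39, t = -74.
Result: 668 · (39) + 352 · (-74) = 4.

gcd(668, 352) = 4; s = 39, t = -74 (check: 668·39 + 352·(-74) = 4).


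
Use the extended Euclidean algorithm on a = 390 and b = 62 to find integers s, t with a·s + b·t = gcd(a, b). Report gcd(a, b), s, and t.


Euclidean algorithm on (390, 62) — divide until remainder is 0:
  390 = 6 · 62 + 18
  62 = 3 · 18 + 8
  18 = 2 · 8 + 2
  8 = 4 · 2 + 0
gcd(390, 62) = 2.
Track Bezout coefficients alongside the remainders: start with r₀ = 390 = a·1 + b·0 (s = 1, t = 0) and r₁ = 62 = a·0 + b·1 (s = 0, t = 1); each new remainder r_{k+1} = r_{k-1} − q_k·r_k inherits s_{k+1} = s_{k-1} − q_k·s_k, t_{k+1} = t_{k-1} − q_k·t_k, so r_k = a·s_k + b·t_k at every step:
  q = 6: r = 18, s = 1 − 6·0 = 1, t = 0 − 6·1 = -6  (check: 390·1 + 62·(-6) = 18)
  q = 3: r = 8, s = 0 − 3·1 = -3, t = 1 − 3·(-6) = 19  (check: 390·(-3) + 62·19 = 8)
  q = 2: r = 2, s = 1 − 2·(-3) = 7, t = -6 − 2·19 = -44  (check: 390·7 + 62·(-44) = 2)
The row with r = 2 (the gcd) gives the Bezout coefficients s = 7, t = -44.
Result: 390 · (7) + 62 · (-44) = 2.

gcd(390, 62) = 2; s = 7, t = -44 (check: 390·7 + 62·(-44) = 2).


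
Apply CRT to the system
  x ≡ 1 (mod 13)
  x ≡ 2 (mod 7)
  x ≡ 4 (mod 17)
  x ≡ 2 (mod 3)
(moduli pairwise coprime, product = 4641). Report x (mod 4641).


Product of moduli M = 13 · 7 · 17 · 3 = 4641.
Merge one congruence at a time:
  Start: x ≡ 1 (mod 13).
  Combine with x ≡ 2 (mod 7); new modulus lcm = 91.
    Write x = 1 + 13·t and substitute into x ≡ 2 (mod 7): 13·t ≡ 2 − 1 = 1 (mod 7).
    Reduce coefficients mod 7: 6·t ≡ 1 (mod 7).
    The inverse of 6 mod 7 is 6 (since 6·6 = 36 = 5·7 + 1), so t ≡ 6·1 = 6 ≡ 6 (mod 7).
    Then x = 1 + 13·6 = 79, valid modulo lcm(13, 7) = 91: x ≡ 79 (mod 91).
  Combine with x ≡ 4 (mod 17); new modulus lcm = 1547.
    Write x = 79 + 91·t and substitute into x ≡ 4 (mod 17): 91·t ≡ 4 − 79 = -75 (mod 17).
    Reduce coefficients mod 17: 6·t ≡ 10 (mod 17).
    The inverse of 6 mod 17 is 3 (since 6·3 = 18 = 1·17 + 1), so t ≡ 3·10 = 30 ≡ 13 (mod 17).
    Then x = 79 + 91·13 = 1262, valid modulo lcm(91, 17) = 1547: x ≡ 1262 (mod 1547).
  Combine with x ≡ 2 (mod 3); new modulus lcm = 4641.
    Write x = 1262 + 1547·t and substitute into x ≡ 2 (mod 3): 1547·t ≡ 2 − 1262 = -1260 (mod 3).
    Reduce coefficients mod 3: 2·t ≡ 0 (mod 3).
    The inverse of 2 mod 3 is 2 (since 2·2 = 4 = 1·3 + 1), so t ≡ 2·0 = 0 ≡ 0 (mod 3).
    Then x = 1262 + 1547·0 = 1262, valid modulo lcm(1547, 3) = 4641: x ≡ 1262 (mod 4641).
Verify against each original: 1262 mod 13 = 1, 1262 mod 7 = 2, 1262 mod 17 = 4, 1262 mod 3 = 2.

x ≡ 1262 (mod 4641).


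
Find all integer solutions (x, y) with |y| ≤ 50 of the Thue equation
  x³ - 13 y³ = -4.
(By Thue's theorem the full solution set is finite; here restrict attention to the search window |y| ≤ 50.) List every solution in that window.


The equation is x³ - 13y³ = -4. For fixed y, x³ = 13·y³ − 4, so a solution requires the RHS to be a perfect cube.
Strategy: iterate y from -50 to 50, compute RHS = 13·y³ − 4, and check whether it is a (positive or negative) perfect cube.
Check small values of y:
  y = 0: RHS = -4 is not a perfect cube.
  y = 1: RHS = 9 is not a perfect cube.
  y = -1: RHS = -17 is not a perfect cube.
  y = 2: RHS = 100 is not a perfect cube.
  y = -2: RHS = -108 is not a perfect cube.
  y = 3: RHS = 347 is not a perfect cube.
  y = -3: RHS = -355 is not a perfect cube.
Continuing the search up to |y| = 50 finds no solutions either.
No (x, y) in the scanned range satisfies the equation.

No integer solutions with |y| ≤ 50.


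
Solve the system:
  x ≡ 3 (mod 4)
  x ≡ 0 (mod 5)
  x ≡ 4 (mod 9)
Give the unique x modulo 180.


Moduli 4, 5, 9 are pairwise coprime; by CRT there is a unique solution modulo M = 4 · 5 · 9 = 180.
Solve pairwise, accumulating the modulus:
  Start with x ≡ 3 (mod 4).
  Combine with x ≡ 0 (mod 5): since gcd(4, 5) = 1, we get a unique residue mod 20.
    Write x = 3 + 4·t and substitute into x ≡ 0 (mod 5): 4·t ≡ 0 − 3 = -3 (mod 5).
    Reduce coefficients mod 5: 4·t ≡ 2 (mod 5).
    The inverse of 4 mod 5 is 4 (since 4·4 = 16 = 3·5 + 1), so t ≡ 4·2 = 8 ≡ 3 (mod 5).
    Then x = 3 + 4·3 = 15, valid modulo lcm(4, 5) = 20: x ≡ 15 (mod 20).
  Combine with x ≡ 4 (mod 9): since gcd(20, 9) = 1, we get a unique residue mod 180.
    Write x = 15 + 20·t and substitute into x ≡ 4 (mod 9): 20·t ≡ 4 − 15 = -11 (mod 9).
    Reduce coefficients mod 9: 2·t ≡ 7 (mod 9).
    The inverse of 2 mod 9 is 5 (since 2·5 = 10 = 1·9 + 1), so t ≡ 5·7 = 35 ≡ 8 (mod 9).
    Then x = 15 + 20·8 = 175, valid modulo lcm(20, 9) = 180: x ≡ 175 (mod 180).
Verify: 175 mod 4 = 3 ✓, 175 mod 5 = 0 ✓, 175 mod 9 = 4 ✓.

x ≡ 175 (mod 180).


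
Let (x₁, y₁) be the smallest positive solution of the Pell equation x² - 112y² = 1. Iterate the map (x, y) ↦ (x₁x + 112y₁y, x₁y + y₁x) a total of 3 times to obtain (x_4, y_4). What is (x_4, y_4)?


Step 1: Find the fundamental solution (x₁, y₁) of x² - 112y² = 1.
  Expand √112 as a continued fraction. a₀ = ⌊√112⌋ = 10; iterate m_{k+1} = d_k·a_k − m_k, d_{k+1} = (112 − m_{k+1}²)/d_k, a_{k+1} = ⌊(a₀ + m_{k+1})/d_{k+1}⌋ (starting m₀ = 0, d₀ = 1), with convergents p_k = a_k·p_{k-1} + p_{k-2}, q_k = a_k·q_{k-1} + q_{k-2} (p₋₁ = 1, q₋₁ = 0):
  k = 0: a₀ = 10; p₀/q₀ = 10/1; p₀² − 112·q₀² = 100 − 112 = -12.
  k = 1: m = 10, d = 12, a = ⌊(10 + 10)/12⌋ = 1; p/q = (1·10 + 1)/(1·1 + 0) = 11/1; p² − 112·q² = 121 − 112 = 9.
  k = 2: m = 2, d = 9, a = ⌊(10 + 2)/9⌋ = 1; p/q = (1·11 + 10)/(1·1 + 1) = 21/2; p² − 112·q² = 441 − 448 = -7.
  k = 3: m = 7, d = 7, a = ⌊(10 + 7)/7⌋ = 2; p/q = (2·21 + 11)/(2·2 + 1) = 53/5; p² − 112·q² = 2809 − 2800 = 9.
  k = 4: m = 7, d = 9, a = ⌊(10 + 7)/9⌋ = 1; p/q = (1·53 + 21)/(1·5 + 2) = 74/7; p² − 112·q² = 5476 − 5488 = -12.
  k = 5: m = 2, d = 12, a = ⌊(10 + 2)/12⌋ = 1; p/q = (1·74 + 53)/(1·7 + 5) = 127/12; p² − 112·q² = 16129 − 16128 = 1.
  The first convergent with p² − 112·q² = 1 gives the fundamental solution (x₁, y₁) = (127, 12).
Step 2: Apply the recurrence (x_{n+1}, y_{n+1}) = (x₁x_n + 112y₁y_n, x₁y_n + y₁x_n) repeatedly.
  From (x_1, y_1) = (127, 12): x_2 = 127·127 + 112·12·12 = 32257; y_2 = 127·12 + 12·127 = 3048.
  From (x_2, y_2) = (32257, 3048): x_3 = 127·32257 + 112·12·3048 = 8193151; y_3 = 127·3048 + 12·32257 = 774180.
  From (x_3, y_3) = (8193151, 774180): x_4 = 127·8193151 + 112·12·774180 = 2081028097; y_4 = 127·774180 + 12·8193151 = 196638672.
Step 3: Verify x_4² - 112·y_4² = 4330677940503441409 - 4330677940503441408 = 1 (should be 1). ✓

(x_1, y_1) = (127, 12); (x_4, y_4) = (2081028097, 196638672).


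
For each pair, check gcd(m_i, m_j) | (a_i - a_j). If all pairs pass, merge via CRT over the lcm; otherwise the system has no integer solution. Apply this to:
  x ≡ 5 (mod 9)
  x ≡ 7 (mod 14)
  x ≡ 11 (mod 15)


Moduli 9, 14, 15 are not pairwise coprime, so CRT works modulo lcm(m_i) when all pairwise compatibility conditions hold.
Pairwise compatibility: gcd(m_i, m_j) must divide a_i - a_j for every pair.
Merge one congruence at a time:
  Start: x ≡ 5 (mod 9).
  Combine with x ≡ 7 (mod 14): gcd(9, 14) = 1; 7 - 5 = 2, which IS divisible by 1, so compatible.
    Write x = 5 + 9·t and substitute into x ≡ 7 (mod 14): 9·t ≡ 7 − 5 = 2 (mod 14).
    The inverse of 9 mod 14 is 11 (since 9·11 = 99 = 7·14 + 1), so t ≡ 11·2 = 22 ≡ 8 (mod 14).
    Then x = 5 + 9·8 = 77, valid modulo lcm(9, 14) = 126: x ≡ 77 (mod 126).
  Combine with x ≡ 11 (mod 15): gcd(126, 15) = 3; 11 - 77 = -66, which IS divisible by 3, so compatible.
    Write x = 77 + 126·t and substitute into x ≡ 11 (mod 15): 126·t ≡ 11 − 77 = -66 (mod 15).
    Divide the congruence (and modulus) by g = 3: 42·t ≡ -22 (mod 5).
    Reduce coefficients mod 5: 2·t ≡ 3 (mod 5).
    The inverse of 2 mod 5 is 3 (since 2·3 = 6 = 1·5 + 1), so t ≡ 3·3 = 9 ≡ 4 (mod 5).
    Then x = 77 + 126·4 = 581, valid modulo lcm(126, 15) = 630: x ≡ 581 (mod 630).
Verify: 581 mod 9 = 5, 581 mod 14 = 7, 581 mod 15 = 11.

x ≡ 581 (mod 630).


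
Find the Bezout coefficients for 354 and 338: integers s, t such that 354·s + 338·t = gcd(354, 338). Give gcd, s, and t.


Euclidean algorithm on (354, 338) — divide until remainder is 0:
  354 = 1 · 338 + 16
  338 = 21 · 16 + 2
  16 = 8 · 2 + 0
gcd(354, 338) = 2.
Track Bezout coefficients alongside the remainders: start with r₀ = 354 = a·1 + b·0 (s = 1, t = 0) and r₁ = 338 = a·0 + b·1 (s = 0, t = 1); each new remainder r_{k+1} = r_{k-1} − q_k·r_k inherits s_{k+1} = s_{k-1} − q_k·s_k, t_{k+1} = t_{k-1} − q_k·t_k, so r_k = a·s_k + b·t_k at every step:
  q = 1: r = 16, s = 1 − 1·0 = 1, t = 0 − 1·1 = -1  (check: 354·1 + 338·(-1) = 16)
  q = 21: r = 2, s = 0 − 21·1 = -21, t = 1 − 21·(-1) = 22  (check: 354·(-21) + 338·22 = 2)
The row with r = 2 (the gcd) gives the Bezout coefficients s = -21, t = 22.
Result: 354 · (-21) + 338 · (22) = 2.

gcd(354, 338) = 2; s = -21, t = 22 (check: 354·(-21) + 338·22 = 2).


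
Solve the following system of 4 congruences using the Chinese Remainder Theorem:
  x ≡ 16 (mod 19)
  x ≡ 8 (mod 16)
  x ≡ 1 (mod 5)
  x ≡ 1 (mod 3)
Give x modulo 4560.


Product of moduli M = 19 · 16 · 5 · 3 = 4560.
Merge one congruence at a time:
  Start: x ≡ 16 (mod 19).
  Combine with x ≡ 8 (mod 16); new modulus lcm = 304.
    Write x = 16 + 19·t and substitute into x ≡ 8 (mod 16): 19·t ≡ 8 − 16 = -8 (mod 16).
    Reduce coefficients mod 16: 3·t ≡ 8 (mod 16).
    The inverse of 3 mod 16 is 11 (since 3·11 = 33 = 2·16 + 1), so t ≡ 11·8 = 88 ≡ 8 (mod 16).
    Then x = 16 + 19·8 = 168, valid modulo lcm(19, 16) = 304: x ≡ 168 (mod 304).
  Combine with x ≡ 1 (mod 5); new modulus lcm = 1520.
    Write x = 168 + 304·t and substitute into x ≡ 1 (mod 5): 304·t ≡ 1 − 168 = -167 (mod 5).
    Reduce coefficients mod 5: 4·t ≡ 3 (mod 5).
    The inverse of 4 mod 5 is 4 (since 4·4 = 16 = 3·5 + 1), so t ≡ 4·3 = 12 ≡ 2 (mod 5).
    Then x = 168 + 304·2 = 776, valid modulo lcm(304, 5) = 1520: x ≡ 776 (mod 1520).
  Combine with x ≡ 1 (mod 3); new modulus lcm = 4560.
    Write x = 776 + 1520·t and substitute into x ≡ 1 (mod 3): 1520·t ≡ 1 − 776 = -775 (mod 3).
    Reduce coefficients mod 3: 2·t ≡ 2 (mod 3).
    The inverse of 2 mod 3 is 2 (since 2·2 = 4 = 1·3 + 1), so t ≡ 2·2 = 4 ≡ 1 (mod 3).
    Then x = 776 + 1520·1 = 2296, valid modulo lcm(1520, 3) = 4560: x ≡ 2296 (mod 4560).
Verify against each original: 2296 mod 19 = 16, 2296 mod 16 = 8, 2296 mod 5 = 1, 2296 mod 3 = 1.

x ≡ 2296 (mod 4560).


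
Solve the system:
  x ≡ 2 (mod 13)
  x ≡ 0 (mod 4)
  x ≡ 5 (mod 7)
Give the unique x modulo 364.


Moduli 13, 4, 7 are pairwise coprime; by CRT there is a unique solution modulo M = 13 · 4 · 7 = 364.
Solve pairwise, accumulating the modulus:
  Start with x ≡ 2 (mod 13).
  Combine with x ≡ 0 (mod 4): since gcd(13, 4) = 1, we get a unique residue mod 52.
    Write x = 2 + 13·t and substitute into x ≡ 0 (mod 4): 13·t ≡ 0 − 2 = -2 (mod 4).
    Reduce coefficients mod 4: 1·t ≡ 2 (mod 4).
    So t ≡ 2 (mod 4).
    Then x = 2 + 13·2 = 28, valid modulo lcm(13, 4) = 52: x ≡ 28 (mod 52).
  Combine with x ≡ 5 (mod 7): since gcd(52, 7) = 1, we get a unique residue mod 364.
    Write x = 28 + 52·t and substitute into x ≡ 5 (mod 7): 52·t ≡ 5 − 28 = -23 (mod 7).
    Reduce coefficients mod 7: 3·t ≡ 5 (mod 7).
    The inverse of 3 mod 7 is 5 (since 3·5 = 15 = 2·7 + 1), so t ≡ 5·5 = 25 ≡ 4 (mod 7).
    Then x = 28 + 52·4 = 236, valid modulo lcm(52, 7) = 364: x ≡ 236 (mod 364).
Verify: 236 mod 13 = 2 ✓, 236 mod 4 = 0 ✓, 236 mod 7 = 5 ✓.

x ≡ 236 (mod 364).


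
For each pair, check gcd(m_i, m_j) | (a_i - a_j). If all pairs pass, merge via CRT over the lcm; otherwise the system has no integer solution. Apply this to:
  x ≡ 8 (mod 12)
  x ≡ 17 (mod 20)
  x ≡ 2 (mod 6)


Moduli 12, 20, 6 are not pairwise coprime, so CRT works modulo lcm(m_i) when all pairwise compatibility conditions hold.
Pairwise compatibility: gcd(m_i, m_j) must divide a_i - a_j for every pair.
Merge one congruence at a time:
  Start: x ≡ 8 (mod 12).
  Combine with x ≡ 17 (mod 20): gcd(12, 20) = 4, and 17 - 8 = 9 is NOT divisible by 4.
    ⇒ system is inconsistent (no integer solution).

No solution (the system is inconsistent).


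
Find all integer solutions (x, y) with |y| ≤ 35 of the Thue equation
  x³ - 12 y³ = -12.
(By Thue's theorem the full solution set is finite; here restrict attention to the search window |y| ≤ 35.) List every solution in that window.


The equation is x³ - 12y³ = -12. For fixed y, x³ = 12·y³ − 12, so a solution requires the RHS to be a perfect cube.
Strategy: iterate y from -35 to 35, compute RHS = 12·y³ − 12, and check whether it is a (positive or negative) perfect cube.
Check small values of y:
  y = 0: RHS = -12 is not a perfect cube.
  y = 1: RHS = 0 = (0)³ ⇒ x = 0 works.
  y = -1: RHS = -24 is not a perfect cube.
  y = 2: RHS = 84 is not a perfect cube.
  y = -2: RHS = -108 is not a perfect cube.
  y = 3: RHS = 312 is not a perfect cube.
  y = -3: RHS = -336 is not a perfect cube.
Continuing the search up to |y| = 35 finds no further solutions beyond those listed.
Collected solutions: (0, 1).

Solutions (with |y| ≤ 35): (0, 1).


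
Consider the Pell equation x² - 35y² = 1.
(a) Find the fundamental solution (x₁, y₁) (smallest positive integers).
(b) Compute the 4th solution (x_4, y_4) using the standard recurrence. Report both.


Step 1: Find the fundamental solution (x₁, y₁) of x² - 35y² = 1.
  Expand √35 as a continued fraction. a₀ = ⌊√35⌋ = 5; iterate m_{k+1} = d_k·a_k − m_k, d_{k+1} = (35 − m_{k+1}²)/d_k, a_{k+1} = ⌊(a₀ + m_{k+1})/d_{k+1}⌋ (starting m₀ = 0, d₀ = 1), with convergents p_k = a_k·p_{k-1} + p_{k-2}, q_k = a_k·q_{k-1} + q_{k-2} (p₋₁ = 1, q₋₁ = 0):
  k = 0: a₀ = 5; p₀/q₀ = 5/1; p₀² − 35·q₀² = 25 − 35 = -10.
  k = 1: m = 5, d = 10, a = ⌊(5 + 5)/10⌋ = 1; p/q = (1·5 + 1)/(1·1 + 0) = 6/1; p² − 35·q² = 36 − 35 = 1.
  The first convergent with p² − 35·q² = 1 gives the fundamental solution (x₁, y₁) = (6, 1).
Step 2: Apply the recurrence (x_{n+1}, y_{n+1}) = (x₁x_n + 35y₁y_n, x₁y_n + y₁x_n) repeatedly.
  From (x_1, y_1) = (6, 1): x_2 = 6·6 + 35·1·1 = 71; y_2 = 6·1 + 1·6 = 12.
  From (x_2, y_2) = (71, 12): x_3 = 6·71 + 35·1·12 = 846; y_3 = 6·12 + 1·71 = 143.
  From (x_3, y_3) = (846, 143): x_4 = 6·846 + 35·1·143 = 10081; y_4 = 6·143 + 1·846 = 1704.
Step 3: Verify x_4² - 35·y_4² = 101626561 - 101626560 = 1 (should be 1). ✓

(x_1, y_1) = (6, 1); (x_4, y_4) = (10081, 1704).


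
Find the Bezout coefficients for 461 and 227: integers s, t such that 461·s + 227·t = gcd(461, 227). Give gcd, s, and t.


Euclidean algorithm on (461, 227) — divide until remainder is 0:
  461 = 2 · 227 + 7
  227 = 32 · 7 + 3
  7 = 2 · 3 + 1
  3 = 3 · 1 + 0
gcd(461, 227) = 1.
Track Bezout coefficients alongside the remainders: start with r₀ = 461 = a·1 + b·0 (s = 1, t = 0) and r₁ = 227 = a·0 + b·1 (s = 0, t = 1); each new remainder r_{k+1} = r_{k-1} − q_k·r_k inherits s_{k+1} = s_{k-1} − q_k·s_k, t_{k+1} = t_{k-1} − q_k·t_k, so r_k = a·s_k + b·t_k at every step:
  q = 2: r = 7, s = 1 − 2·0 = 1, t = 0 − 2·1 = -2  (check: 461·1 + 227·(-2) = 7)
  q = 32: r = 3, s = 0 − 32·1 = -32, t = 1 − 32·(-2) = 65  (check: 461·(-32) + 227·65 = 3)
  q = 2: r = 1, s = 1 − 2·(-32) = 65, t = -2 − 2·65 = -132  (check: 461·65 + 227·(-132) = 1)
The row with r = 1 (the gcd) gives the Bezout coefficients s = 65, t = -132.
Result: 461 · (65) + 227 · (-132) = 1.

gcd(461, 227) = 1; s = 65, t = -132 (check: 461·65 + 227·(-132) = 1).


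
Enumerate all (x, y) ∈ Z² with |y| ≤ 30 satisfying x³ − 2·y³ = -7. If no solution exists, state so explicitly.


The equation is x³ - 2y³ = -7. For fixed y, x³ = 2·y³ − 7, so a solution requires the RHS to be a perfect cube.
Strategy: iterate y from -30 to 30, compute RHS = 2·y³ − 7, and check whether it is a (positive or negative) perfect cube.
Check small values of y:
  y = 0: RHS = -7 is not a perfect cube.
  y = 1: RHS = -5 is not a perfect cube.
  y = -1: RHS = -9 is not a perfect cube.
  y = 2: RHS = 9 is not a perfect cube.
  y = -2: RHS = -23 is not a perfect cube.
  y = 3: RHS = 47 is not a perfect cube.
  y = -3: RHS = -61 is not a perfect cube.
Continuing the search up to |y| = 30 finds no solutions either.
No (x, y) in the scanned range satisfies the equation.

No integer solutions with |y| ≤ 30.


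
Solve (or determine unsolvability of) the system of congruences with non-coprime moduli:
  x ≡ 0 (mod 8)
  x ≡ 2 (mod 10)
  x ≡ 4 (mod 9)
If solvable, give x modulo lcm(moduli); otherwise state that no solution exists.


Moduli 8, 10, 9 are not pairwise coprime, so CRT works modulo lcm(m_i) when all pairwise compatibility conditions hold.
Pairwise compatibility: gcd(m_i, m_j) must divide a_i - a_j for every pair.
Merge one congruence at a time:
  Start: x ≡ 0 (mod 8).
  Combine with x ≡ 2 (mod 10): gcd(8, 10) = 2; 2 - 0 = 2, which IS divisible by 2, so compatible.
    Write x = 0 + 8·t and substitute into x ≡ 2 (mod 10): 8·t ≡ 2 − 0 = 2 (mod 10).
    Divide the congruence (and modulus) by g = 2: 4·t ≡ 1 (mod 5).
    The inverse of 4 mod 5 is 4 (since 4·4 = 16 = 3·5 + 1), so t ≡ 4·1 = 4 ≡ 4 (mod 5).
    Then x = 0 + 8·4 = 32, valid modulo lcm(8, 10) = 40: x ≡ 32 (mod 40).
  Combine with x ≡ 4 (mod 9): gcd(40, 9) = 1; 4 - 32 = -28, which IS divisible by 1, so compatible.
    Write x = 32 + 40·t and substitute into x ≡ 4 (mod 9): 40·t ≡ 4 − 32 = -28 (mod 9).
    Reduce coefficients mod 9: 4·t ≡ 8 (mod 9).
    The inverse of 4 mod 9 is 7 (since 4·7 = 28 = 3·9 + 1), so t ≡ 7·8 = 56 ≡ 2 (mod 9).
    Then x = 32 + 40·2 = 112, valid modulo lcm(40, 9) = 360: x ≡ 112 (mod 360).
Verify: 112 mod 8 = 0, 112 mod 10 = 2, 112 mod 9 = 4.

x ≡ 112 (mod 360).


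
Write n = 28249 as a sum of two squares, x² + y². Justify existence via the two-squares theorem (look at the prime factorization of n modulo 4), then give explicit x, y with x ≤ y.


Step 1: Factor n = 28249 = 13 · 41 · 53.
Step 2: Check the mod-4 condition on each prime factor: 13 ≡ 1 (mod 4), exponent 1; 41 ≡ 1 (mod 4), exponent 1; 53 ≡ 1 (mod 4), exponent 1.
All primes ≡ 3 (mod 4) appear to even exponent (or don't appear), so by the two-squares theorem n IS expressible as a sum of two squares.
Step 3: Build a representation. Here n = 13 · 41 · 53 is a product of primes ≡ 1 (mod 4). Each prime p ≡ 1 (mod 4) is itself a sum of two squares; find a² by testing p − a² for a perfect square:
  13: 13 − 1² = 12, 13 − 2² = 9 = 3² ⇒ 13 = 2² + 3².
  41: 41 − 1² = 40, 41 − 2² = 37, 41 − 3² = 32, 41 − 4² = 25 = 5² ⇒ 41 = 4² + 5².
  53: 53 − 1² = 52, 53 − 2² = 49 = 7² ⇒ 53 = 2² + 7².
  Combine using the Brahmagupta–Fibonacci identity (a² + b²)(c² + d²) = (ac − bd)² + (ad + bc)² = (ac + bd)² + (ad − bc)²:
  13 · 41 = 533: from (2² + 3²)(4² + 5²), take (2·4 − 3·5, 2·5 + 3·4) = (8 − 15, 10 + 12) = (-7, 22); dropping signs (only squares matter) gives (7, 22); check 7² + 22² = 49 + 484 = 533 ✓.
  533 · 53 = 28249: from (7² + 22²)(2² + 7²), take (7·2 − 22·7, 7·7 + 22·2) = (14 − 154, 49 + 44) = (-140, 93); dropping signs (only squares matter) gives (140, 93); check 140² + 93² = 19600 + 8649 = 28249 ✓.
Step 4: Order so x ≤ y and verify: 93² + 140² = 8649 + 19600 = 28249 = n. ✓

n = 28249 = 93² + 140² (one valid representation with x ≤ y).


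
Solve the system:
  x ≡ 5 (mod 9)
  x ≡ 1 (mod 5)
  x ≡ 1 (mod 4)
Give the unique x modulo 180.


Moduli 9, 5, 4 are pairwise coprime; by CRT there is a unique solution modulo M = 9 · 5 · 4 = 180.
Solve pairwise, accumulating the modulus:
  Start with x ≡ 5 (mod 9).
  Combine with x ≡ 1 (mod 5): since gcd(9, 5) = 1, we get a unique residue mod 45.
    Write x = 5 + 9·t and substitute into x ≡ 1 (mod 5): 9·t ≡ 1 − 5 = -4 (mod 5).
    Reduce coefficients mod 5: 4·t ≡ 1 (mod 5).
    The inverse of 4 mod 5 is 4 (since 4·4 = 16 = 3·5 + 1), so t ≡ 4·1 = 4 ≡ 4 (mod 5).
    Then x = 5 + 9·4 = 41, valid modulo lcm(9, 5) = 45: x ≡ 41 (mod 45).
  Combine with x ≡ 1 (mod 4): since gcd(45, 4) = 1, we get a unique residue mod 180.
    Write x = 41 + 45·t and substitute into x ≡ 1 (mod 4): 45·t ≡ 1 − 41 = -40 (mod 4).
    Reduce coefficients mod 4: 1·t ≡ 0 (mod 4).
    So t ≡ 0 (mod 4).
    Then x = 41 + 45·0 = 41, valid modulo lcm(45, 4) = 180: x ≡ 41 (mod 180).
Verify: 41 mod 9 = 5 ✓, 41 mod 5 = 1 ✓, 41 mod 4 = 1 ✓.

x ≡ 41 (mod 180).


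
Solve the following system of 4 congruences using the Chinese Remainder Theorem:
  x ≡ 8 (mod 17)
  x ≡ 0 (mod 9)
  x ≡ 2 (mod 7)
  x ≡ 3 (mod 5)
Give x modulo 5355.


Product of moduli M = 17 · 9 · 7 · 5 = 5355.
Merge one congruence at a time:
  Start: x ≡ 8 (mod 17).
  Combine with x ≡ 0 (mod 9); new modulus lcm = 153.
    Write x = 8 + 17·t and substitute into x ≡ 0 (mod 9): 17·t ≡ 0 − 8 = -8 (mod 9).
    Reduce coefficients mod 9: 8·t ≡ 1 (mod 9).
    The inverse of 8 mod 9 is 8 (since 8·8 = 64 = 7·9 + 1), so t ≡ 8·1 = 8 ≡ 8 (mod 9).
    Then x = 8 + 17·8 = 144, valid modulo lcm(17, 9) = 153: x ≡ 144 (mod 153).
  Combine with x ≡ 2 (mod 7); new modulus lcm = 1071.
    Write x = 144 + 153·t and substitute into x ≡ 2 (mod 7): 153·t ≡ 2 − 144 = -142 (mod 7).
    Reduce coefficients mod 7: 6·t ≡ 5 (mod 7).
    The inverse of 6 mod 7 is 6 (since 6·6 = 36 = 5·7 + 1), so t ≡ 6·5 = 30 ≡ 2 (mod 7).
    Then x = 144 + 153·2 = 450, valid modulo lcm(153, 7) = 1071: x ≡ 450 (mod 1071).
  Combine with x ≡ 3 (mod 5); new modulus lcm = 5355.
    Write x = 450 + 1071·t and substitute into x ≡ 3 (mod 5): 1071·t ≡ 3 − 450 = -447 (mod 5).
    Reduce coefficients mod 5: 1·t ≡ 3 (mod 5).
    So t ≡ 3 (mod 5).
    Then x = 450 + 1071·3 = 3663, valid modulo lcm(1071, 5) = 5355: x ≡ 3663 (mod 5355).
Verify against each original: 3663 mod 17 = 8, 3663 mod 9 = 0, 3663 mod 7 = 2, 3663 mod 5 = 3.

x ≡ 3663 (mod 5355).


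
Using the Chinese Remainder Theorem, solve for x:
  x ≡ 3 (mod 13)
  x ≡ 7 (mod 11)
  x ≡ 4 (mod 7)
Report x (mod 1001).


Moduli 13, 11, 7 are pairwise coprime; by CRT there is a unique solution modulo M = 13 · 11 · 7 = 1001.
Solve pairwise, accumulating the modulus:
  Start with x ≡ 3 (mod 13).
  Combine with x ≡ 7 (mod 11): since gcd(13, 11) = 1, we get a unique residue mod 143.
    Write x = 3 + 13·t and substitute into x ≡ 7 (mod 11): 13·t ≡ 7 − 3 = 4 (mod 11).
    Reduce coefficients mod 11: 2·t ≡ 4 (mod 11).
    The inverse of 2 mod 11 is 6 (since 2·6 = 12 = 1·11 + 1), so t ≡ 6·4 = 24 ≡ 2 (mod 11).
    Then x = 3 + 13·2 = 29, valid modulo lcm(13, 11) = 143: x ≡ 29 (mod 143).
  Combine with x ≡ 4 (mod 7): since gcd(143, 7) = 1, we get a unique residue mod 1001.
    Write x = 29 + 143·t and substitute into x ≡ 4 (mod 7): 143·t ≡ 4 − 29 = -25 (mod 7).
    Reduce coefficients mod 7: 3·t ≡ 3 (mod 7).
    The inverse of 3 mod 7 is 5 (since 3·5 = 15 = 2·7 + 1), so t ≡ 5·3 = 15 ≡ 1 (mod 7).
    Then x = 29 + 143·1 = 172, valid modulo lcm(143, 7) = 1001: x ≡ 172 (mod 1001).
Verify: 172 mod 13 = 3 ✓, 172 mod 11 = 7 ✓, 172 mod 7 = 4 ✓.

x ≡ 172 (mod 1001).


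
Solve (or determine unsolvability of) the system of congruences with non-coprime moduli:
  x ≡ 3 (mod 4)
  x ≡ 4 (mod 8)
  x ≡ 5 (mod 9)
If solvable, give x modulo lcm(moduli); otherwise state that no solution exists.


Moduli 4, 8, 9 are not pairwise coprime, so CRT works modulo lcm(m_i) when all pairwise compatibility conditions hold.
Pairwise compatibility: gcd(m_i, m_j) must divide a_i - a_j for every pair.
Merge one congruence at a time:
  Start: x ≡ 3 (mod 4).
  Combine with x ≡ 4 (mod 8): gcd(4, 8) = 4, and 4 - 3 = 1 is NOT divisible by 4.
    ⇒ system is inconsistent (no integer solution).

No solution (the system is inconsistent).


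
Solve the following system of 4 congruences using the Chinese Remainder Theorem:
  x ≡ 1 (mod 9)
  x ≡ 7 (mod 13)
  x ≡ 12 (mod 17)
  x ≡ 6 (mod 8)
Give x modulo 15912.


Product of moduli M = 9 · 13 · 17 · 8 = 15912.
Merge one congruence at a time:
  Start: x ≡ 1 (mod 9).
  Combine with x ≡ 7 (mod 13); new modulus lcm = 117.
    Write x = 1 + 9·t and substitute into x ≡ 7 (mod 13): 9·t ≡ 7 − 1 = 6 (mod 13).
    The inverse of 9 mod 13 is 3 (since 9·3 = 27 = 2·13 + 1), so t ≡ 3·6 = 18 ≡ 5 (mod 13).
    Then x = 1 + 9·5 = 46, valid modulo lcm(9, 13) = 117: x ≡ 46 (mod 117).
  Combine with x ≡ 12 (mod 17); new modulus lcm = 1989.
    Write x = 46 + 117·t and substitute into x ≡ 12 (mod 17): 117·t ≡ 12 − 46 = -34 (mod 17).
    Reduce coefficients mod 17: 15·t ≡ 0 (mod 17).
    The inverse of 15 mod 17 is 8 (since 15·8 = 120 = 7·17 + 1), so t ≡ 8·0 = 0 ≡ 0 (mod 17).
    Then x = 46 + 117·0 = 46, valid modulo lcm(117, 17) = 1989: x ≡ 46 (mod 1989).
  Combine with x ≡ 6 (mod 8); new modulus lcm = 15912.
    Write x = 46 + 1989·t and substitute into x ≡ 6 (mod 8): 1989·t ≡ 6 − 46 = -40 (mod 8).
    Reduce coefficients mod 8: 5·t ≡ 0 (mod 8).
    The inverse of 5 mod 8 is 5 (since 5·5 = 25 = 3·8 + 1), so t ≡ 5·0 = 0 ≡ 0 (mod 8).
    Then x = 46 + 1989·0 = 46, valid modulo lcm(1989, 8) = 15912: x ≡ 46 (mod 15912).
Verify against each original: 46 mod 9 = 1, 46 mod 13 = 7, 46 mod 17 = 12, 46 mod 8 = 6.

x ≡ 46 (mod 15912).
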